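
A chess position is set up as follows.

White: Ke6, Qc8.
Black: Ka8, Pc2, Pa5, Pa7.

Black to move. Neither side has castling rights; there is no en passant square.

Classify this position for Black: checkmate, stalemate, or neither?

Black to move; black king on a8.
In check: yes, from the white queen on c8.
King squares — a7: own pawn; b7: attacked by Qc8; b8: attacked by Qc8.
Legal moves for Black: none.
In check with no legal moves → checkmate.

checkmate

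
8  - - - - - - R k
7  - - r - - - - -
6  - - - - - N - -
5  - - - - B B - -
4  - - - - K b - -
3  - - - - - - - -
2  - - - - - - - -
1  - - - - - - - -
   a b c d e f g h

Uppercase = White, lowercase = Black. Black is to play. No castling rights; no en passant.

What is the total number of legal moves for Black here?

0

Black to move; king on h8.
In check: yes, from the white rook on g8.
Legal moves: none.
Count: 0.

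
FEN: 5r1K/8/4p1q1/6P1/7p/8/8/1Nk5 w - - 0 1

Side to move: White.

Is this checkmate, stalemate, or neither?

checkmate

White to move; white king on h8.
In check: yes, from the black rook on f8.
King squares — g7: attacked by Qg6; h7: attacked by Qg6; g8: attacked by Qg6.
Legal moves for White: none.
In check with no legal moves → checkmate.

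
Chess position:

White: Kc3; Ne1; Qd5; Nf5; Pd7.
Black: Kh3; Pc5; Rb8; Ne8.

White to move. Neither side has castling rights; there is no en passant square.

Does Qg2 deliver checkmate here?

yes

After Qg2: black king on h3; in check: yes, from the white queen on g2.
King squares — g2: attacked by Ne1; h2: attacked by Qg2; g3: attacked by Qg2; g4: attacked by Qg2; h4: attacked by Nf5.
Black has no legal moves → checkmate.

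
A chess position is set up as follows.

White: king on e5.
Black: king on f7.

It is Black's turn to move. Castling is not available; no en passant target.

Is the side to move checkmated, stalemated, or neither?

neither

Black to move; black king on f7.
In check: no.
Legal moves for Black: Kg8, Kf8, Ke8, Kg7, Ke7, Kg6.
Black has 6 legal moves and is not in check → neither.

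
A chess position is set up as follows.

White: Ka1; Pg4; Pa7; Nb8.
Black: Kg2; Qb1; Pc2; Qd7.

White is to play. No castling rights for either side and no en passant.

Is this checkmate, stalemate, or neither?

White to move; white king on a1.
In check: yes, from the black queen on b1.
King squares — b1: attacked by Pc2; a2: attacked by Qb1; b2: attacked by Qb1.
Legal moves for White: none.
In check with no legal moves → checkmate.

checkmate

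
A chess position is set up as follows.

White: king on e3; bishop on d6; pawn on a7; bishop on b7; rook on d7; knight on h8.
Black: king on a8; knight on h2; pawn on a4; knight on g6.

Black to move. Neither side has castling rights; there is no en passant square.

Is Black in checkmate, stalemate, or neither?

Black to move; black king on a8.
In check: yes, from the white bishop on b7.
Legal moves for Black: Kxa7.
Black is in check but has 1 legal move → neither.

neither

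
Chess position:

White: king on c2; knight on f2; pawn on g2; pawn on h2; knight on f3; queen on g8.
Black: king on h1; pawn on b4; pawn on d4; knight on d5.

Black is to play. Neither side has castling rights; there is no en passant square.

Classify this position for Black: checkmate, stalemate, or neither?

Black to move; black king on h1.
In check: yes, from the white knight on f2.
King squares — g1: attacked by Nf3; g2: attacked by Qg8; h2: attacked by Nf3.
Legal moves for Black: none.
In check with no legal moves → checkmate.

checkmate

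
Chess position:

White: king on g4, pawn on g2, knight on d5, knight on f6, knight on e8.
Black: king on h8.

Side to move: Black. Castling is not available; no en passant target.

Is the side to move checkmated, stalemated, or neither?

Black to move; black king on h8.
In check: no.
King squares — g7: attacked by Ne8; h7: attacked by Nf6; g8: attacked by Nf6.
Legal moves for Black: none.
Not in check and no legal moves → stalemate.

stalemate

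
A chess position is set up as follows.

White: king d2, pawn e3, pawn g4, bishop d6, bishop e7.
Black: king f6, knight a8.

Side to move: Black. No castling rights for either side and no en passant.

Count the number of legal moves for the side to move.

4

Black to move; king on f6.
In check: yes, from the white bishop on e7.
Legal moves: Kg7, Kf7, Kg6, Ke6.
Count: 4.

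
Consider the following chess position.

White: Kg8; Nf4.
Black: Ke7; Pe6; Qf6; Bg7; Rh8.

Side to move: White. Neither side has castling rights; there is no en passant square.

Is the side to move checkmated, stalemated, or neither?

White to move; white king on g8.
In check: yes, from the black rook on h8.
King squares — f7: attacked by Qf6; g7: attacked by Qf6; h7: attacked by Rh8; f8: attacked by Qf6; h8: attacked by Bg7.
Legal moves for White: none.
In check with no legal moves → checkmate.

checkmate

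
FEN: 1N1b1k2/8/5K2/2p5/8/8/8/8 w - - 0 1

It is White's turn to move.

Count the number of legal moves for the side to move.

White to move; king on f6.
In check: yes, from the black bishop on d8.
Legal moves: Kg6, Ke6, Kf5, Ke5.
Count: 4.

4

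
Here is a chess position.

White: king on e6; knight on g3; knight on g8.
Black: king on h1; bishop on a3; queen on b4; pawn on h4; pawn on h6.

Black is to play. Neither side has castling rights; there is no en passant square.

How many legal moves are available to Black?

4

Black to move; king on h1.
In check: yes, from the white knight on g3.
Legal moves: Kh2, Kg2, Kg1, hxg3.
Count: 4.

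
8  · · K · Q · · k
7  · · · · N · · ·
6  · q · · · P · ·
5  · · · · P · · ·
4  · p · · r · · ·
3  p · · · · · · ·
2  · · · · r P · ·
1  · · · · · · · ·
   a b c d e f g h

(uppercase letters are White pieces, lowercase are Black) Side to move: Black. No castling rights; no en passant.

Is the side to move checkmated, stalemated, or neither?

neither

Black to move; black king on h8.
In check: yes, from the white queen on e8.
King squares — g7: attacked by Pf6; h7: available; g8: attacked by Ne7.
Legal moves for Black: Kh7.
Black is in check but has 1 legal move → neither.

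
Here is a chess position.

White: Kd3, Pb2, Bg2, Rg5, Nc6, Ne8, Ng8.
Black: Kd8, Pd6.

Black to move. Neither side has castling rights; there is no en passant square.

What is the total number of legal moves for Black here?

3

Black to move; king on d8.
In check: yes, from the white knight on c6.
Legal moves: Kxe8, Kc8, Kd7.
Count: 3.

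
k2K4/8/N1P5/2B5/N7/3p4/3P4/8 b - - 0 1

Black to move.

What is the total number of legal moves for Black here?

0

Black to move; king on a8.
In check: no.
Legal moves: none.
Count: 0.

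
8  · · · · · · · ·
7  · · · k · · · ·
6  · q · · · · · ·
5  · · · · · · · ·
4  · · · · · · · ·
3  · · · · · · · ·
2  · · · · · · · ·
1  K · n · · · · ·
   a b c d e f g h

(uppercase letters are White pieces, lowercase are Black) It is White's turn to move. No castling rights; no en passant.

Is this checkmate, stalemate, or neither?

stalemate

White to move; white king on a1.
In check: no.
King squares — b1: attacked by Qb6; a2: attacked by Nc1; b2: attacked by Qb6.
Legal moves for White: none.
Not in check and no legal moves → stalemate.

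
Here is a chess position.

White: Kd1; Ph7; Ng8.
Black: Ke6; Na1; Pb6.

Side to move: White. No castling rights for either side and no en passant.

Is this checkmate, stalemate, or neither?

neither

White to move; white king on d1.
In check: no.
Legal moves for White: Ne7, Nh6, Nf6, Ke2, Kd2, Ke1, Kc1, h8=Q, h8=R, h8=B, h8=N.
White has 11 legal moves and is not in check → neither.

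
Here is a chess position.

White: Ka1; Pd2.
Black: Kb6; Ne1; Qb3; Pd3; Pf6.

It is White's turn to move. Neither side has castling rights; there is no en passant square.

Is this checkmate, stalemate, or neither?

stalemate

White to move; white king on a1.
In check: no.
King squares — b1: attacked by Qb3; a2: attacked by Qb3; b2: attacked by Qb3.
Legal moves for White: none.
Not in check and no legal moves → stalemate.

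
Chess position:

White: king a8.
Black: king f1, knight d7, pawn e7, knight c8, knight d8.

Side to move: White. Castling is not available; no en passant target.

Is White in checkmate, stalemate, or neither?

stalemate

White to move; white king on a8.
In check: no.
King squares — a7: attacked by Nc8; b7: attacked by Nd8; b8: attacked by Nd7.
Legal moves for White: none.
Not in check and no legal moves → stalemate.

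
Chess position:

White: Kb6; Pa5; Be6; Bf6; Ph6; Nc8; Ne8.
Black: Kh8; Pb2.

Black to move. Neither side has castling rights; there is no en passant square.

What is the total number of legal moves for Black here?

1

Black to move; king on h8.
In check: yes, from the white bishop on f6.
Legal moves: Kh7.
Count: 1.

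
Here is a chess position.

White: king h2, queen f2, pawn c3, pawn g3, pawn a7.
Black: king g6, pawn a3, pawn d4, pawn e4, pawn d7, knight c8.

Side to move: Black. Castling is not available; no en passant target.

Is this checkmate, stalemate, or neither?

Black to move; black king on g6.
In check: no.
Legal moves for Black: Ne7, Nxa7, Nd6, Nb6, Kh7, Kg7, Kh6, Kh5, Kg5, dxc3, d6, e3, d3, a2, d5.
Black has 15 legal moves and is not in check → neither.

neither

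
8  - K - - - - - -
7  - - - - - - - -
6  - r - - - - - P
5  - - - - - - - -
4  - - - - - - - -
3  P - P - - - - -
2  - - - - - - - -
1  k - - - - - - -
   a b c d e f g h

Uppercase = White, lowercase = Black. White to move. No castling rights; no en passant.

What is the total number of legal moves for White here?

4

White to move; king on b8.
In check: yes, from the black rook on b6.
Legal moves: Kc8, Ka8, Kc7, Ka7.
Count: 4.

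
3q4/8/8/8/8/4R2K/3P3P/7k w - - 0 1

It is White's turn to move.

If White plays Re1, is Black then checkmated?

yes

After Re1: black king on h1; in check: yes, from the white rook on e1.
King squares — g1: attacked by Re1; g2: attacked by Kh3; h2: attacked by Kh3.
Black has no legal moves → checkmate.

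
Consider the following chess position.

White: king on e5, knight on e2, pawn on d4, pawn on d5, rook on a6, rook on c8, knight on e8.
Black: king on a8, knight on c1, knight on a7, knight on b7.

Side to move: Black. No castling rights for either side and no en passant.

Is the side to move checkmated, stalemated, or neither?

checkmate

Black to move; black king on a8.
In check: yes, from the white rook on c8.
King squares — a7: own knight; b7: own knight; b8: attacked by Rc8.
Legal moves for Black: none.
In check with no legal moves → checkmate.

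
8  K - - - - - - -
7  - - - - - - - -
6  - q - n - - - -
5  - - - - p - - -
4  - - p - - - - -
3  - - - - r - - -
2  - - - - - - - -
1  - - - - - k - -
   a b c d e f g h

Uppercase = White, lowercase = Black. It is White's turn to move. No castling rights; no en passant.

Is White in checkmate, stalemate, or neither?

stalemate

White to move; white king on a8.
In check: no.
King squares — a7: attacked by Qb6; b7: attacked by Qb6; b8: attacked by Qb6.
Legal moves for White: none.
Not in check and no legal moves → stalemate.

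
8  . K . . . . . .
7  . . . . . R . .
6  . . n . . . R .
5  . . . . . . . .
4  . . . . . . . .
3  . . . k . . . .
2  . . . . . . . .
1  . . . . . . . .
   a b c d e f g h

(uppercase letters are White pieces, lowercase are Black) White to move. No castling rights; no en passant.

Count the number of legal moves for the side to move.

White to move; king on b8.
In check: yes, from the black knight on c6.
Legal moves: Kc8, Ka8, Kc7, Kb7, Rxc6.
Count: 5.

5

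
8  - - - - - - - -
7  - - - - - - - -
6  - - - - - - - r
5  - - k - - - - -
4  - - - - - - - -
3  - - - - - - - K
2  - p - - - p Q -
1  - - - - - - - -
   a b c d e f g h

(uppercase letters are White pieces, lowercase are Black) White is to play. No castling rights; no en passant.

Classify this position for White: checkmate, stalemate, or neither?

White to move; white king on h3.
In check: yes, from the black rook on h6.
King squares — g2: own queen; h2: attacked by Rh6; g3: available; g4: available; h4: attacked by Rh6.
Legal moves for White: Kg4, Kg3.
White is in check but has 2 legal moves → neither.

neither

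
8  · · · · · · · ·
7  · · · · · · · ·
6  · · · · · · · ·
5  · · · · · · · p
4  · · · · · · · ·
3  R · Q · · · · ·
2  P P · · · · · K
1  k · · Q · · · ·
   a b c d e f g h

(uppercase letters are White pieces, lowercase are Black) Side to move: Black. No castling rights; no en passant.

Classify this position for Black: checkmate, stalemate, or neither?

checkmate

Black to move; black king on a1.
In check: yes, from the white queen on d1.
King squares — b1: attacked by Qd1; a2: attacked by Ra3; b2: attacked by Qc3.
Legal moves for Black: none.
In check with no legal moves → checkmate.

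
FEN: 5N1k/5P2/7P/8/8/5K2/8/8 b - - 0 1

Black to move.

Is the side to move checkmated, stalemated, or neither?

stalemate

Black to move; black king on h8.
In check: no.
King squares — g7: attacked by Ph6; h7: attacked by Nf8; g8: attacked by Pf7.
Legal moves for Black: none.
Not in check and no legal moves → stalemate.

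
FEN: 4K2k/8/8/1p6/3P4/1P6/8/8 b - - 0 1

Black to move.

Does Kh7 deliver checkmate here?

After Kh7: white king on e8; in check: no.
White is not in check, so this cannot be checkmate.

no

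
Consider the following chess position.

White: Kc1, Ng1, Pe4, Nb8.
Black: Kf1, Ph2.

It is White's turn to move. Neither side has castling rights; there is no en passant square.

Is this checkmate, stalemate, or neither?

neither

White to move; white king on c1.
In check: no.
Legal moves for White: Nd7, Nc6, Na6, Nh3, Nf3, Ne2, Kd2, Kc2, Kb2, Kd1, Kb1, e5.
White has 12 legal moves and is not in check → neither.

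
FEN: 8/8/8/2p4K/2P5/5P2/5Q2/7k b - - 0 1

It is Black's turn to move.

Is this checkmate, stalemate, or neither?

stalemate

Black to move; black king on h1.
In check: no.
King squares — g1: attacked by Qf2; g2: attacked by Qf2; h2: attacked by Qf2.
Legal moves for Black: none.
Not in check and no legal moves → stalemate.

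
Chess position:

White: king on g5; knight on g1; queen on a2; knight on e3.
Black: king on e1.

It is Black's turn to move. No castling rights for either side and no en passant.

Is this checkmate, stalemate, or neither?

Black to move; black king on e1.
In check: no.
King squares — d1: attacked by Ne3; f1: attacked by Ne3; d2: attacked by Qa2; e2: attacked by Ng1; f2: attacked by Qa2.
Legal moves for Black: none.
Not in check and no legal moves → stalemate.

stalemate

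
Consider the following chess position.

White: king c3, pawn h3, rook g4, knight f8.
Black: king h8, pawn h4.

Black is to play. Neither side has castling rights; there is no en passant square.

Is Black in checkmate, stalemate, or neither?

Black to move; black king on h8.
In check: no.
King squares — g7: attacked by Rg4; h7: attacked by Nf8; g8: attacked by Rg4.
Legal moves for Black: none.
Not in check and no legal moves → stalemate.

stalemate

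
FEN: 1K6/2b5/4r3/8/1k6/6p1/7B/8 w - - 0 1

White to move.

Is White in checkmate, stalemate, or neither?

neither

White to move; white king on b8.
In check: yes, from the black bishop on c7.
Legal moves for White: Kc8, Ka8, Kxc7, Kb7, Ka7.
White is in check but has 5 legal moves → neither.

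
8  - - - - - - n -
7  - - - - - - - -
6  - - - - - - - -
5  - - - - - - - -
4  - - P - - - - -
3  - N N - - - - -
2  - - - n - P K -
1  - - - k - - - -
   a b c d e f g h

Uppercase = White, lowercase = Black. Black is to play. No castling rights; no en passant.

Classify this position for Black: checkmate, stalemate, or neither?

neither

Black to move; black king on d1.
In check: yes, from the white knight on c3.
King squares — c1: attacked by Nb3; e1: available; c2: available; d2: own knight; e2: attacked by Nc3.
Legal moves for Black: Kc2, Ke1.
Black is in check but has 2 legal moves → neither.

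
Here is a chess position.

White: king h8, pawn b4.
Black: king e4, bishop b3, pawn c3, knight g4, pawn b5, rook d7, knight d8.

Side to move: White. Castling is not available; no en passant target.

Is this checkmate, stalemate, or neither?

stalemate

White to move; white king on h8.
In check: no.
King squares — g7: attacked by Rd7; h7: attacked by Rd7; g8: attacked by Bb3.
Legal moves for White: none.
Not in check and no legal moves → stalemate.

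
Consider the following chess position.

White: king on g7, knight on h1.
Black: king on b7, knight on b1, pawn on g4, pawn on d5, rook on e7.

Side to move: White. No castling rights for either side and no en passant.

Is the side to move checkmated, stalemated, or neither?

White to move; white king on g7.
In check: yes, from the black rook on e7.
Legal moves for White: Kh8, Kg8, Kf8, Kh6, Kg6, Kf6.
White is in check but has 6 legal moves → neither.

neither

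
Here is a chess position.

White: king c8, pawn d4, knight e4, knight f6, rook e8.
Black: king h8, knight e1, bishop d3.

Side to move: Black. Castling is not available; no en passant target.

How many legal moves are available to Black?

1

Black to move; king on h8.
In check: yes, from the white rook on e8.
Legal moves: Kg7.
Count: 1.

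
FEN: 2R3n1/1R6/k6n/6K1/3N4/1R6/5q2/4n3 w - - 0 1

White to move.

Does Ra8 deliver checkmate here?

After Ra8: black king on a6; in check: yes, from the white rook on a8.
King squares — a5: attacked by Ra8; b5: attacked by Rb3; b6: attacked by Rb3; a7: attacked by Rb7; b7: attacked by Rb3.
Black has no legal moves → checkmate.

yes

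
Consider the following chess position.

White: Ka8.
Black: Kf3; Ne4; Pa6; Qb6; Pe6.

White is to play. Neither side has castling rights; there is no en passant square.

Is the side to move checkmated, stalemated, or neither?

stalemate

White to move; white king on a8.
In check: no.
King squares — a7: attacked by Qb6; b7: attacked by Qb6; b8: attacked by Qb6.
Legal moves for White: none.
Not in check and no legal moves → stalemate.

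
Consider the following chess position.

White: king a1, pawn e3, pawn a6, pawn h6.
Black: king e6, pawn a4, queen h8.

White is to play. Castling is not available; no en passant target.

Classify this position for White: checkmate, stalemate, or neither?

White to move; white king on a1.
In check: yes, from the black queen on h8.
Legal moves for White: Ka2, Kb1.
White is in check but has 2 legal moves → neither.

neither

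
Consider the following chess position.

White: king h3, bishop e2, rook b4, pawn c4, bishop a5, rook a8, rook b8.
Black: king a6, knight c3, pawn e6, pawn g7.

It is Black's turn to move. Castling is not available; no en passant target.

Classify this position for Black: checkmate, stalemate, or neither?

Black to move; black king on a6.
In check: yes, from the white rook on a8.
King squares — a5: attacked by Ra8; b5: attacked by Rb4; b6: attacked by Rb4; a7: attacked by Ra8; b7: attacked by Rb4.
Legal moves for Black: none.
In check with no legal moves → checkmate.

checkmate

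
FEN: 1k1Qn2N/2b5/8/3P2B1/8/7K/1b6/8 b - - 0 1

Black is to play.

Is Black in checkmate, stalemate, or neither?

Black to move; black king on b8.
In check: yes, from the white queen on d8.
King squares — a7: available; b7: available; c7: own bishop; a8: attacked by Qd8; c8: attacked by Qd8.
Legal moves for Black: Kb7, Ka7, Bxd8.
Black is in check but has 3 legal moves → neither.

neither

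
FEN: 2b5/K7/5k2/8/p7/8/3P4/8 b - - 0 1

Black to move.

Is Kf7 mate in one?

no

After Kf7: white king on a7; in check: no.
White is not in check, so this cannot be checkmate.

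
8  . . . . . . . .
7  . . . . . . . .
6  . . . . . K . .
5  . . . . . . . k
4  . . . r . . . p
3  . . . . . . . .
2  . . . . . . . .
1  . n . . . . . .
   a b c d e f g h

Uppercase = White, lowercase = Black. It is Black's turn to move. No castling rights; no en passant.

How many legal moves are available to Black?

19

Black to move; king on h5.
In check: no.
Legal moves: Kh6, Kg4, Rd8, Rd7, Rd6+, Rd5, Rg4, Rf4+, Re4, Rc4, Rb4, Ra4, Rd3, Rd2, Rd1, Nc3, Na3, Nd2, h3.
Count: 19.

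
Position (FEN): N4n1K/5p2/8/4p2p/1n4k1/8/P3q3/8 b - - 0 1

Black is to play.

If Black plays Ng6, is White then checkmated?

no

After Ng6: white king on h8; in check: yes, from the black knight on g6.
White has 3 legal replies: Kg8, Kh7, Kg7.
In check but a legal move exists → not checkmate.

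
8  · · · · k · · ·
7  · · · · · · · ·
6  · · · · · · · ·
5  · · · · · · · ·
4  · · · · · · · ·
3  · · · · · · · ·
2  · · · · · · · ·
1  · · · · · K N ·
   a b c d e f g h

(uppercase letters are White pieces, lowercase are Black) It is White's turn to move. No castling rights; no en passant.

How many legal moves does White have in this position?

7

White to move; king on f1.
In check: no.
Legal moves: Nh3, Nf3, Ne2, Kg2, Kf2, Ke2, Ke1.
Count: 7.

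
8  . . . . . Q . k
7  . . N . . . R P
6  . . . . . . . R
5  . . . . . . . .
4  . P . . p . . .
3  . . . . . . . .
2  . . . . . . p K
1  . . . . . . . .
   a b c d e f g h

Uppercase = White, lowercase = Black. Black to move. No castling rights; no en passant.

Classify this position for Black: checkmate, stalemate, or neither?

checkmate

Black to move; black king on h8.
In check: yes, from the white queen on f8.
King squares — g7: attacked by Qf8; h7: attacked by Rh6; g8: attacked by Rg7.
Legal moves for Black: none.
In check with no legal moves → checkmate.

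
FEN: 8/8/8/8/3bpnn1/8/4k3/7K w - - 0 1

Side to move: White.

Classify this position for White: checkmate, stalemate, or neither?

White to move; white king on h1.
In check: no.
King squares — g1: attacked by Bd4; g2: attacked by Nf4; h2: attacked by Ng4.
Legal moves for White: none.
Not in check and no legal moves → stalemate.

stalemate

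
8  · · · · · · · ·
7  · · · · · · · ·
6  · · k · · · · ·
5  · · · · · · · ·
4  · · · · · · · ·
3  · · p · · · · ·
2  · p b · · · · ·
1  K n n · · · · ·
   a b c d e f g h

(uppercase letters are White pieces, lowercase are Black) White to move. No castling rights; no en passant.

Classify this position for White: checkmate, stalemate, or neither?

White to move; white king on a1.
In check: yes, from the black pawn on b2.
King squares — b1: attacked by Bc2; a2: attacked by Nc1; b2: attacked by Pc3.
Legal moves for White: none.
In check with no legal moves → checkmate.

checkmate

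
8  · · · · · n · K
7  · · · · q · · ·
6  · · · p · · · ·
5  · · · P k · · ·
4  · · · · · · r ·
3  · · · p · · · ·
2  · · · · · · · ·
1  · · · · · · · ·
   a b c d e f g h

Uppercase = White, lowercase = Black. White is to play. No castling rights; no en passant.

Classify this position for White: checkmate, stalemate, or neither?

White to move; white king on h8.
In check: no.
King squares — g7: attacked by Rg4; h7: attacked by Qe7; g8: attacked by Rg4.
Legal moves for White: none.
Not in check and no legal moves → stalemate.

stalemate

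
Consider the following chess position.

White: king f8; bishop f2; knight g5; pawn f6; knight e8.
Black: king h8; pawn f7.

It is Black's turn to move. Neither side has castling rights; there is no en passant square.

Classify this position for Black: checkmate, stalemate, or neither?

stalemate

Black to move; black king on h8.
In check: no.
King squares — g7: attacked by Pf6; h7: attacked by Ng5; g8: attacked by Kf8.
Legal moves for Black: none.
Not in check and no legal moves → stalemate.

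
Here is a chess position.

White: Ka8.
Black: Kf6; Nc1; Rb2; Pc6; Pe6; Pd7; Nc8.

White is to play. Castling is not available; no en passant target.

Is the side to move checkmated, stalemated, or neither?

stalemate

White to move; white king on a8.
In check: no.
King squares — a7: attacked by Nc8; b7: attacked by Rb2; b8: attacked by Rb2.
Legal moves for White: none.
Not in check and no legal moves → stalemate.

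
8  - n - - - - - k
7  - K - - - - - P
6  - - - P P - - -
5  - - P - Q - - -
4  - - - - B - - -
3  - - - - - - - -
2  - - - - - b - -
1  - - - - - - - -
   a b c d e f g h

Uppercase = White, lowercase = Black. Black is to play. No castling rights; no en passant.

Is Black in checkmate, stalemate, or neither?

checkmate

Black to move; black king on h8.
In check: yes, from the white queen on e5.
King squares — g7: attacked by Qe5; h7: attacked by Be4; g8: attacked by Ph7.
Legal moves for Black: none.
In check with no legal moves → checkmate.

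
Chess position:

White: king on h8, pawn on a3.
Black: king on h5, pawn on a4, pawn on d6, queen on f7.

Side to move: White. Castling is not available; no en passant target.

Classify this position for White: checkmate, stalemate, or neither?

White to move; white king on h8.
In check: no.
King squares — g7: attacked by Qf7; h7: attacked by Qf7; g8: attacked by Qf7.
Legal moves for White: none.
Not in check and no legal moves → stalemate.

stalemate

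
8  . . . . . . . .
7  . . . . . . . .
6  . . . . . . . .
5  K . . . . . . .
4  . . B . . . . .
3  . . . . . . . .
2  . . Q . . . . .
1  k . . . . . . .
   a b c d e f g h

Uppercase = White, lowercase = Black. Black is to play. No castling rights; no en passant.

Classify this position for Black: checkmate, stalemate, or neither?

stalemate

Black to move; black king on a1.
In check: no.
King squares — b1: attacked by Qc2; a2: attacked by Qc2; b2: attacked by Qc2.
Legal moves for Black: none.
Not in check and no legal moves → stalemate.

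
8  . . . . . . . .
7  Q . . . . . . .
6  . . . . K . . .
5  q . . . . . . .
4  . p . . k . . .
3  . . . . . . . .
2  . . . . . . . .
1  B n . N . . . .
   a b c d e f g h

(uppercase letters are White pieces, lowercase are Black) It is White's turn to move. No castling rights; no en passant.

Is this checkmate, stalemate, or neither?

neither

White to move; white king on e6.
In check: no.
Legal moves for White include: Qb8, Qa8+, Qh7+, Qg7, Qf7, Qe7, Qd7, Qc7, Qb7+, Qb6, Qa6, Qc5, Qxa5, Qd4+, Qe3#, Qf2, Qg1, Kf7, ... (list truncated; more exist).
White has legal moves and is not in check → neither.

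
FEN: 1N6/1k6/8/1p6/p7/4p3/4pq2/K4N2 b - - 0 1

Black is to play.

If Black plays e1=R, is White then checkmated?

After e1=R: white king on a1; in check: yes, from the black rook on e1.
King squares — b1: attacked by Re1; a2: attacked by Qf2; b2: attacked by Qf2.
White has no legal moves → checkmate.

yes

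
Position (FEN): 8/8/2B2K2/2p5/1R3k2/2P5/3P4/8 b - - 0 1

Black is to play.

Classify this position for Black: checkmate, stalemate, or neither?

neither

Black to move; black king on f4.
In check: yes, from the white rook on b4.
Legal moves for Black: Kg3, cxb4, c4.
Black is in check but has 3 legal moves → neither.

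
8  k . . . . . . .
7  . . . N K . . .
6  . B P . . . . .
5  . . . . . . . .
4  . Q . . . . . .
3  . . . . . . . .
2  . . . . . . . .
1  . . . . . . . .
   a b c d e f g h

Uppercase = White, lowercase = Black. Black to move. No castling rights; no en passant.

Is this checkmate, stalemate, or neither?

stalemate

Black to move; black king on a8.
In check: no.
King squares — a7: attacked by Bb6; b7: attacked by Pc6; b8: attacked by Nd7.
Legal moves for Black: none.
Not in check and no legal moves → stalemate.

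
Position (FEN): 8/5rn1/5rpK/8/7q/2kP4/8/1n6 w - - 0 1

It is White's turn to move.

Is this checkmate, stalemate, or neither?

checkmate

White to move; white king on h6.
In check: yes, from the black queen on h4.
King squares — g5: attacked by Qh4; h5: attacked by Qh4; g6: attacked by Rf6; g7: attacked by Rf7; h7: attacked by Qh4.
Legal moves for White: none.
In check with no legal moves → checkmate.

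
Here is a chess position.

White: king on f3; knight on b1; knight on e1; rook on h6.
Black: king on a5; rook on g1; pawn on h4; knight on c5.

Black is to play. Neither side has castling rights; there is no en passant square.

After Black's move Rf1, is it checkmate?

no

After Rf1: white king on f3; in check: yes, from the black rook on f1.
White has 4 legal replies: Kg4, Ke3, Kg2, Ke2.
In check but a legal move exists → not checkmate.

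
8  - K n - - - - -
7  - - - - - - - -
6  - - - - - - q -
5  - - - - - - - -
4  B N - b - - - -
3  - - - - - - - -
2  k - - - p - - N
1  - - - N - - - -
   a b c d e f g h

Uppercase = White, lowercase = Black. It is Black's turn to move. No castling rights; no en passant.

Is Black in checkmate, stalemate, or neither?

neither

Black to move; black king on a2.
In check: yes, from the white knight on b4.
King squares — a1: available; b1: available; b2: attacked by Nd1; a3: available; b3: attacked by Ba4.
Legal moves for Black: Ka3, Kb1, Ka1.
Black is in check but has 3 legal moves → neither.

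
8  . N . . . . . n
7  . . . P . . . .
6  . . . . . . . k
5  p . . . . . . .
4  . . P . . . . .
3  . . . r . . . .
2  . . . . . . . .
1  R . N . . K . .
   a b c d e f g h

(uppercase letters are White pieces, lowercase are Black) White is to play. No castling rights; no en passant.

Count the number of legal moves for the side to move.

White to move; king on f1.
In check: no.
Legal moves: Nc6, Na6, Kg2, Kf2, Ke2, Kg1, Ke1, Nxd3, Nb3, Ne2, Na2, Rxa5, Ra4, Ra3, Ra2, Rb1, d8=Q, d8=R, d8=B, d8=N, c5.
Count: 21.

21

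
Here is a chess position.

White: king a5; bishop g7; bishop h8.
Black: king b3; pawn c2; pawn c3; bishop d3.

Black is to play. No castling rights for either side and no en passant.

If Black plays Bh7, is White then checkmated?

no

After Bh7: white king on a5; in check: no.
White is not in check, so this cannot be checkmate.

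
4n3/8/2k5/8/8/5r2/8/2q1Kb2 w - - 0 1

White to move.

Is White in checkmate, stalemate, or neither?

White to move; white king on e1.
In check: yes, from the black queen on c1.
King squares — d1: attacked by Qc1; f1: attacked by Qc1; d2: attacked by Qc1; e2: attacked by Bf1; f2: attacked by Rf3.
Legal moves for White: none.
In check with no legal moves → checkmate.

checkmate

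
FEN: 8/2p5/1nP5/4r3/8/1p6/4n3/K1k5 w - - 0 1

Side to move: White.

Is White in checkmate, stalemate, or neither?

stalemate

White to move; white king on a1.
In check: no.
King squares — b1: attacked by Kc1; a2: attacked by Pb3; b2: attacked by Kc1.
Legal moves for White: none.
Not in check and no legal moves → stalemate.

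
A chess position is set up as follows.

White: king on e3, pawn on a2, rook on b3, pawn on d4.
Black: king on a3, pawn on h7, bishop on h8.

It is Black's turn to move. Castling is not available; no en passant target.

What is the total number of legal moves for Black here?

Black to move; king on a3.
In check: yes, from the white rook on b3.
Legal moves: Ka4, Kxa2.
Count: 2.

2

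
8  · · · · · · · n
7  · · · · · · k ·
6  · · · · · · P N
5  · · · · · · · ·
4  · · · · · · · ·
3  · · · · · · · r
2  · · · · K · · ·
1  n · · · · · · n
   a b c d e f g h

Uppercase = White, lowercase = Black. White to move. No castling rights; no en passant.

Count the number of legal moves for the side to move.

White to move; king on e2.
In check: no.
Legal moves: Ng8, Nf7, Nf5+, Ng4, Kd2, Kf1, Ke1, Kd1.
Count: 8.

8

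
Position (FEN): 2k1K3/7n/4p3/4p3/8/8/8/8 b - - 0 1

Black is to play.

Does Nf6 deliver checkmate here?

After Nf6: white king on e8; in check: yes, from the black knight on f6.
White has 3 legal replies: Kf8, Kf7, Ke7.
In check but a legal move exists → not checkmate.

no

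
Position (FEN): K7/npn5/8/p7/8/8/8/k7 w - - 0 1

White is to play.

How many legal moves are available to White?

White to move; king on a8.
In check: yes, from the black knight on c7.
Legal moves: Kb8, Kxb7, Kxa7.
Count: 3.

3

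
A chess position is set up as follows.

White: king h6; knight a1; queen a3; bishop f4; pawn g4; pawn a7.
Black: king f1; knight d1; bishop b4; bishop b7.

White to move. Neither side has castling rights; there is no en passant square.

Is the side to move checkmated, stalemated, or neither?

neither

White to move; white king on h6.
In check: no.
Legal moves for White include: Kh7, Kg7, Kg6, Kh5, Kg5, Bb8, Bc7, Bd6, Bg5, Be5, Bg3, Be3, Bh2, Bd2, Bc1, Qa6+, Qa5, Qxb4, ... (list truncated; more exist).
White has legal moves and is not in check → neither.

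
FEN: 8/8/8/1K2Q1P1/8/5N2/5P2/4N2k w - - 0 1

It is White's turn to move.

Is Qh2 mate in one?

After Qh2: black king on h1; in check: yes, from the white queen on h2.
King squares — g1: attacked by Qh2; g2: attacked by Ne1; h2: attacked by Nf3.
Black has no legal moves → checkmate.

yes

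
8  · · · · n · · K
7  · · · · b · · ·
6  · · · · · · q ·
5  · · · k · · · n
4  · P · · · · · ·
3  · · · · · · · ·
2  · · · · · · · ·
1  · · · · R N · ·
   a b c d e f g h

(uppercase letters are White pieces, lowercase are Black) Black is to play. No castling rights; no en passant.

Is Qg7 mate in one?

yes

After Qg7: white king on h8; in check: yes, from the black queen on g7.
King squares — g7: attacked by Nh5; h7: attacked by Qg7; g8: attacked by Qg7.
White has no legal moves → checkmate.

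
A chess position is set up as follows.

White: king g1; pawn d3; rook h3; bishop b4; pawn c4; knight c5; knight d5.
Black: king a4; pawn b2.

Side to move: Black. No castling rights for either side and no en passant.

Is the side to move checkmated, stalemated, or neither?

checkmate

Black to move; black king on a4.
In check: yes, from the white knight on c5.
King squares — a3: attacked by Bb4; b3: attacked by Nc5; b4: attacked by Nd5; a5: attacked by Bb4; b5: attacked by Pc4.
Legal moves for Black: none.
In check with no legal moves → checkmate.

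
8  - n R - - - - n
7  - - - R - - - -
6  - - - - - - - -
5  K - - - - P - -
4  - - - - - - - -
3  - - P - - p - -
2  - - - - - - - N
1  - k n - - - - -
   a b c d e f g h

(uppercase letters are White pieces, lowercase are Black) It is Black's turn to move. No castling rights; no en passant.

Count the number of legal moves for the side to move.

14

Black to move; king on b1.
In check: no.
Legal moves: Nf7, Ng6, Nxd7, Nc6+, Na6, Nd3, Nb3+, Ne2, Na2, Kc2, Kb2, Ka2, Ka1, f2.
Count: 14.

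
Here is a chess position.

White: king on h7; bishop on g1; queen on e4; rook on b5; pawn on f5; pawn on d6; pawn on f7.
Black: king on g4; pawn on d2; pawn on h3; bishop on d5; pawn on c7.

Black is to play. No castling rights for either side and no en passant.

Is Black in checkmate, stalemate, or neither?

neither

Black to move; black king on g4.
In check: yes, from the white queen on e4.
Legal moves for Black: Kh5, Kg5, Kg3, Bxe4.
Black is in check but has 4 legal moves → neither.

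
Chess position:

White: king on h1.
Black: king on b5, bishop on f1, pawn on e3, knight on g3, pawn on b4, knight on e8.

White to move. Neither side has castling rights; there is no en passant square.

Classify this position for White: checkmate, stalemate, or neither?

White to move; white king on h1.
In check: yes, from the black knight on g3.
King squares — g1: available; g2: attacked by Bf1; h2: available.
Legal moves for White: Kh2, Kg1.
White is in check but has 2 legal moves → neither.

neither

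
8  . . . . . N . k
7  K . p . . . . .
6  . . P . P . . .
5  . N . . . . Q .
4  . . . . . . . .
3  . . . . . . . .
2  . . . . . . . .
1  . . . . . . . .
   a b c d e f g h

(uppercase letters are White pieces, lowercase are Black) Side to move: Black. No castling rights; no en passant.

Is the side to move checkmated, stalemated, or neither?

Black to move; black king on h8.
In check: no.
King squares — g7: attacked by Qg5; h7: attacked by Nf8; g8: attacked by Qg5.
Legal moves for Black: none.
Not in check and no legal moves → stalemate.

stalemate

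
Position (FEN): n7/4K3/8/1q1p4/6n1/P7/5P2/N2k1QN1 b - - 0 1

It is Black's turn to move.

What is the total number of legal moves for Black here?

Black to move; king on d1.
In check: yes, from the white queen on f1.
Legal moves: Kd2, Qxf1.
Count: 2.

2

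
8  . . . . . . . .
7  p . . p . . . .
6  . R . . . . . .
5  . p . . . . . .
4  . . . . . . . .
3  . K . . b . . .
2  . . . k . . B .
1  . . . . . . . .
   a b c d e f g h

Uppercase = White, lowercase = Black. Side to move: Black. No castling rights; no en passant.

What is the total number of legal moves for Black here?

Black to move; king on d2.
In check: no.
Legal moves: Bh6, Bxb6, Bg5, Bc5, Bf4, Bd4, Bf2, Bg1, Kd3, Ke2, Ke1, Kd1, Kc1, axb6, d6, a6, b4, d5, a5.
Count: 19.

19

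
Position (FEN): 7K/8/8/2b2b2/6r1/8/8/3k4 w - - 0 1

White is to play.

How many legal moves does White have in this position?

White to move; king on h8.
In check: no.
Legal moves: none.
Count: 0.

0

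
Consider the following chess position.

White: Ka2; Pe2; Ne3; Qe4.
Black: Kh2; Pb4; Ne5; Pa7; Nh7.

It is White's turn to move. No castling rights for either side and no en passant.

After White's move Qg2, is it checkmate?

After Qg2: black king on h2; in check: yes, from the white queen on g2.
King squares — g1: attacked by Qg2; h1: attacked by Qg2; g2: attacked by Ne3; g3: attacked by Qg2; h3: attacked by Qg2.
Black has no legal moves → checkmate.

yes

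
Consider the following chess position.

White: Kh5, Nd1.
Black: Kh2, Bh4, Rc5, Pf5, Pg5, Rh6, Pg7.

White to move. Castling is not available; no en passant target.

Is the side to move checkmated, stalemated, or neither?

checkmate

White to move; white king on h5.
In check: yes, from the black rook on h6.
King squares — g4: attacked by Pf5; h4: attacked by Pg5; g5: attacked by Bh4; g6: attacked by Rh6; h6: attacked by Pg7.
Legal moves for White: none.
In check with no legal moves → checkmate.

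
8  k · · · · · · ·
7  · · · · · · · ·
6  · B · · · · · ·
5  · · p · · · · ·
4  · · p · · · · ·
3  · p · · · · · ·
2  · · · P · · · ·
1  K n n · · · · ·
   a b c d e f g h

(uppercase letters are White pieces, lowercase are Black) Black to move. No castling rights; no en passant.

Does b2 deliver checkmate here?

After b2: white king on a1; in check: yes, from the black pawn on b2.
White has 2 legal replies: Kxb2, Kxb1.
In check but a legal move exists → not checkmate.

no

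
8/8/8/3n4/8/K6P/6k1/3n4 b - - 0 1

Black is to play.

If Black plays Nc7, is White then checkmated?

After Nc7: white king on a3; in check: no.
White is not in check, so this cannot be checkmate.

no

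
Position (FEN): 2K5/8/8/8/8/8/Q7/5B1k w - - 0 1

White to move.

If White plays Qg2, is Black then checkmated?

After Qg2: black king on h1; in check: yes, from the white queen on g2.
King squares — g1: attacked by Qg2; g2: attacked by Bf1; h2: attacked by Qg2.
Black has no legal moves → checkmate.

yes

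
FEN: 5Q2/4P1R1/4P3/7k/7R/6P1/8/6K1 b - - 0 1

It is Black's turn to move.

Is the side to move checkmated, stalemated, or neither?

checkmate

Black to move; black king on h5.
In check: yes, from the white rook on h4.
King squares — g4: attacked by Rh4; h4: attacked by Pg3; g5: attacked by Rg7; g6: attacked by Rg7; h6: attacked by Rh4.
Legal moves for Black: none.
In check with no legal moves → checkmate.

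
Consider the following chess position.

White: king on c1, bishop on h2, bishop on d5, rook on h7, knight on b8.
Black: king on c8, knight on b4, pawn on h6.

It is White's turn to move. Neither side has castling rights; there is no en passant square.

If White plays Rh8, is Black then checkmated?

After Rh8: black king on c8; in check: yes, from the white rook on h8.
King squares — b7: attacked by Bd5; c7: attacked by Bh2; d7: attacked by Nb8; b8: attacked by Bh2; d8: attacked by Rh8.
Black has no legal moves → checkmate.

yes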